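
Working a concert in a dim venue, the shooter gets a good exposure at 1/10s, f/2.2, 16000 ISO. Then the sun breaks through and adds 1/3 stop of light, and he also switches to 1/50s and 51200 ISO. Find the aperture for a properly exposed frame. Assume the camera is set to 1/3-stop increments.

Scene light: 1/3 stop brighter.
Shutter speed: 1/10 → 1/13 → 1/15 → 1/20 → 1/25 → 1/30 → 1/40 → 1/50 — 2 1/3 stops faster (darker).
ISO: 16000 → 20000 → 25600 → 32000 → 40000 → 51200 — 1 2/3 stops higher (brighter).
Net so far: 1/3 stop darker. Aperture: f/2.2 → f/2.

f/2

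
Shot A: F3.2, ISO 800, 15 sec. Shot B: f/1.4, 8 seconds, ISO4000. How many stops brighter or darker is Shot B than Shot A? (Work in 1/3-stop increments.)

Aperture: f/3.2 → f/2.8 → f/2.5 → f/2.2 → f/2 → f/1.8 → f/1.6 → f/1.4 — 2 1/3 stops opened up (brighter).
Shutter speed: 15 → 13 → 10 → 8 — 1 stop shorter (darker).
ISO: 800 → 1000 → 1250 → 1600 → 2000 → 2500 → 3200 → 4000 — 2 1/3 stops raised (brighter).
Net: +2 1/3 −1 +2 1/3 = +3 2/3 stops.

3 2/3 stops brighter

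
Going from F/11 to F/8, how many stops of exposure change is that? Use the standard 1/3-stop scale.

f/11 → f/10 → f/9 → f/8 — count the steps: 3 third-stops = 1 stop.

1 stop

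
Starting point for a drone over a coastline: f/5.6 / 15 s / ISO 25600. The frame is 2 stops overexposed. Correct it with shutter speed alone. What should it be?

Overexposed by 2 stops → need 2 stops darker.
Shutter speed: 15 → 8 → 4.

4 s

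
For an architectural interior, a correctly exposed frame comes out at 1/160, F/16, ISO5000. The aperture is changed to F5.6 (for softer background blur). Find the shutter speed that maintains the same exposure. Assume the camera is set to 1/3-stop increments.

Aperture: f/16 → f/14 → f/13 → f/11 → f/10 → f/9 → f/8 → f/7.1 → f/6.3 → f/5.6 — 3 stops wider (brighter).
Need 3 stops darker from the shutter speed: 1/160 → 1/200 → 1/250 → 1/320 → 1/400 → 1/500 → 1/640 → 1/800 → 1/1000 → 1/1250.

1/1250s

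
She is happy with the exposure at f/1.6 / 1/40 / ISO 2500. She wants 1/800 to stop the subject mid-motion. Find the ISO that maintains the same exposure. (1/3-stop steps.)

Shutter speed: 1/40 → 1/50 → 1/60 → 1/80 → 1/100 → 1/125 → 1/160 → 1/200 → 1/250 → 1/320 → 1/400 → 1/500 → 1/640 → 1/800 — 4 1/3 stops faster (darker).
Need 4 1/3 stops brighter from the ISO: 2500 → 3200 → 4000 → 5000 → 6400 → 8000 → 10000 → 12800 → 16000 → 20000 → 25600 → 32000 → 40000 → 51200.

ISO 51200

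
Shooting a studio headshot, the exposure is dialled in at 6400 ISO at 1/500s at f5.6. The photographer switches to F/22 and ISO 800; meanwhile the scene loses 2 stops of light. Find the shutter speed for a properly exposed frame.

1 s

Scene light: 2 stops darker.
Aperture: f/5.6 → f/8 → f/11 → f/16 → f/22 — 4 stops stopped down (darker).
ISO: 6400 → 3200 → 1600 → 800 — 3 stops lower (darker).
Net so far: 9 stops darker. Shutter speed: 1/500 → 1/250 → 1/125 → 1/60 → 1/30 → 1/15 → 1/8 → 1/4 → 1/2 → 1.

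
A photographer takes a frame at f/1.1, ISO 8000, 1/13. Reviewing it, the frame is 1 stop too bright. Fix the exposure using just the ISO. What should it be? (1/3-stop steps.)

ISO 4000

Overexposed by 1 stop → need 1 stop darker.
ISO: 8000 → 6400 → 5000 → 4000.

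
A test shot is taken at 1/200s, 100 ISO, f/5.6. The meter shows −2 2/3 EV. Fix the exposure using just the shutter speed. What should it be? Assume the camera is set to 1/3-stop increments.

1/30s

Underexposed by 2 2/3 stops → need 2 2/3 stops brighter.
Shutter speed: 1/200 → 1/160 → 1/125 → 1/100 → 1/80 → 1/60 → 1/50 → 1/40 → 1/30.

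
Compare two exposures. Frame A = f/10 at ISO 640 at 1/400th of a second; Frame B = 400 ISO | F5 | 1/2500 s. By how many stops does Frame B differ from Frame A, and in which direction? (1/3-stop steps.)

1 1/3 stops darker

Aperture: f/10 → f/9 → f/8 → f/7.1 → f/6.3 → f/5.6 → f/5 — 2 stops opened up (brighter).
Shutter speed: 1/400 → 1/500 → 1/640 → 1/800 → 1/1000 → 1/1250 → 1/1600 → 1/2000 → 1/2500 — 2 2/3 stops shorter (darker).
ISO: 640 → 500 → 400 — 2/3 stop dropped (darker).
Net: +2 −2 2/3 −2/3 = −1 1/3 stops.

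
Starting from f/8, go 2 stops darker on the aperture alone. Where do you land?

Aperture: f/8 → f/11 → f/16 — 2 stops narrower (darker).

f/16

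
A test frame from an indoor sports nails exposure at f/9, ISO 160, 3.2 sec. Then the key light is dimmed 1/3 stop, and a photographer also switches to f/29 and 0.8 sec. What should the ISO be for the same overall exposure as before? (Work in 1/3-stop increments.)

ISO 8000

Scene light: 1/3 stop darker.
Aperture: f/9 → f/10 → f/11 → f/13 → f/14 → f/16 → f/18 → f/20 → f/22 → f/25 → f/29 — 3 1/3 stops smaller aperture (darker).
Shutter speed: 3.2 → 2.5 → 2 → 1.6 → 1.3 → 1 → 0.8 — 2 stops faster (darker).
Net so far: 5 2/3 stops darker. ISO: 160 → 200 → 250 → 320 → 400 → 500 → 640 → 800 → 1000 → 1250 → 1600 → 2000 → 2500 → 3200 → 4000 → 5000 → 6400 → 8000.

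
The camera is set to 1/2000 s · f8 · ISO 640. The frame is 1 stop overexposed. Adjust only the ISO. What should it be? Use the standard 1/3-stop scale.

ISO 320

Overexposed by 1 stop → need 1 stop darker.
ISO: 640 → 500 → 400 → 320.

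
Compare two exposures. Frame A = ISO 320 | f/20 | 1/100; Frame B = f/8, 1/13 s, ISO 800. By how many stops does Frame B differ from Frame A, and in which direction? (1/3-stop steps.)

Aperture: f/20 → f/18 → f/16 → f/14 → f/13 → f/11 → f/10 → f/9 → f/8 — 2 2/3 stops opened up (brighter).
Shutter speed: 1/100 → 1/80 → 1/60 → 1/50 → 1/40 → 1/30 → 1/25 → 1/20 → 1/15 → 1/13 — 3 stops longer (brighter).
ISO: 320 → 400 → 500 → 640 → 800 — 1 1/3 stops raised (brighter).
Net: +2 2/3 +3 +1 1/3 = +7 stops.

7 stops brighter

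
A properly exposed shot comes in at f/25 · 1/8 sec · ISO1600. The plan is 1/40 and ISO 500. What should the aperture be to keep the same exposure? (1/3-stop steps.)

f/6.3

Shutter speed: 1/8 → 1/10 → 1/13 → 1/15 → 1/20 → 1/25 → 1/30 → 1/40 — 2 1/3 stops shorter (darker).
ISO: 1600 → 1250 → 1000 → 800 → 640 → 500 — 1 2/3 stops lower (darker).
Net change so far: 4 stops darker. Offset with the aperture: f/25 → f/22 → f/20 → f/18 → f/16 → f/14 → f/13 → f/11 → f/10 → f/9 → f/8 → f/7.1 → f/6.3.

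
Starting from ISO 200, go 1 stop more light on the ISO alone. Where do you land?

ISO: 200 → 400 — 1 stop higher (brighter).

ISO 400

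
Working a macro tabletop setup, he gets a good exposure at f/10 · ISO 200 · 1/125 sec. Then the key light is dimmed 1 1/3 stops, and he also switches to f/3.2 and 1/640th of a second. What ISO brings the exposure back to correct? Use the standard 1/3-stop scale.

Scene light: 1 1/3 stops darker.
Aperture: f/10 → f/9 → f/8 → f/7.1 → f/6.3 → f/5.6 → f/5 → f/4.5 → f/4 → f/3.5 → f/3.2 — 3 1/3 stops larger aperture (brighter).
Shutter speed: 1/125 → 1/160 → 1/200 → 1/250 → 1/320 → 1/400 → 1/500 → 1/640 — 2 1/3 stops faster (darker).
Net so far: 1/3 stop darker. ISO: 200 → 250.

ISO 250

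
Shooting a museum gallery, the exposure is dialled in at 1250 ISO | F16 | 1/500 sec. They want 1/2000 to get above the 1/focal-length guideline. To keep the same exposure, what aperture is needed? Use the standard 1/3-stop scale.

Shutter speed: 1/500 → 1/640 → 1/800 → 1/1000 → 1/1250 → 1/1600 → 1/2000 — 2 stops faster (darker).
Need 2 stops brighter from the aperture: f/16 → f/14 → f/13 → f/11 → f/10 → f/9 → f/8.

f/8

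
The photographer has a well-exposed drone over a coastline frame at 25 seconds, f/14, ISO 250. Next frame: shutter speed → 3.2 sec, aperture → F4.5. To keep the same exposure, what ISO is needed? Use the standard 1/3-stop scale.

Shutter speed: 25 → 20 → 15 → 13 → 10 → 8 → 6 → 5 → 4 → 3.2 — 3 stops shorter (darker).
Aperture: f/14 → f/13 → f/11 → f/10 → f/9 → f/8 → f/7.1 → f/6.3 → f/5.6 → f/5 → f/4.5 — 3 1/3 stops larger aperture (brighter).
Net change so far: 1/3 stop brighter. Offset with the ISO: 250 → 200.

ISO 200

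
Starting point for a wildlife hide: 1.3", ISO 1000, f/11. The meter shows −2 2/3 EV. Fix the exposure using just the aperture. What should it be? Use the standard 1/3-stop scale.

Underexposed by 2 2/3 stops → need 2 2/3 stops brighter.
Aperture: f/11 → f/10 → f/9 → f/8 → f/7.1 → f/6.3 → f/5.6 → f/5 → f/4.5.

f/4.5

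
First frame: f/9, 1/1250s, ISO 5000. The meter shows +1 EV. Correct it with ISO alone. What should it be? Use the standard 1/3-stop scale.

ISO 2500

Overexposed by 1 stop → need 1 stop darker.
ISO: 5000 → 4000 → 3200 → 2500.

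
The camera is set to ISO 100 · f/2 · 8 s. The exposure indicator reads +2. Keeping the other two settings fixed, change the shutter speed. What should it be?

2 s

Overexposed by 2 stops → need 2 stops darker.
Shutter speed: 8 → 4 → 2.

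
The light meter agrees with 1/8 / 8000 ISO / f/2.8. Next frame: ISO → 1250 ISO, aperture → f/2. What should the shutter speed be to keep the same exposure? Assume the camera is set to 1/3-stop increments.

ISO: 8000 → 6400 → 5000 → 4000 → 3200 → 2500 → 2000 → 1600 → 1250 — 2 2/3 stops lower (darker).
Aperture: f/2.8 → f/2.5 → f/2.2 → f/2 — 1 stop larger aperture (brighter).
Net change so far: 1 2/3 stops darker. Offset with the shutter speed: 1/8 → 1/6 → 1/5 → 1/4 → 0.3 → 0.4.

0.4 s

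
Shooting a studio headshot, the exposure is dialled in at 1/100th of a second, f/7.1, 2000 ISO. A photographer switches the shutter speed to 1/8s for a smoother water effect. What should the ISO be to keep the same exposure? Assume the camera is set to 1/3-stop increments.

Shutter speed: 1/100 → 1/80 → 1/60 → 1/50 → 1/40 → 1/30 → 1/25 → 1/20 → 1/15 → 1/13 → 1/10 → 1/8 — 3 2/3 stops slower (brighter).
Need 3 2/3 stops darker from the ISO: 2000 → 1600 → 1250 → 1000 → 800 → 640 → 500 → 400 → 320 → 250 → 200 → 160.

ISO 160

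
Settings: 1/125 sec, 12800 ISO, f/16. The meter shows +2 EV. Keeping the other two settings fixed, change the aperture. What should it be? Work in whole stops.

Overexposed by 2 stops → need 2 stops darker.
Aperture: f/16 → f/22 → f/32.

f/32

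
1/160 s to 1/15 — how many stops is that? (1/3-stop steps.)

1/160 → 1/125 → 1/100 → 1/80 → 1/60 → 1/50 → 1/40 → 1/30 → 1/25 → 1/20 → 1/15 — count the steps: 10 third-stops = 3 1/3 stops.

3 1/3 stops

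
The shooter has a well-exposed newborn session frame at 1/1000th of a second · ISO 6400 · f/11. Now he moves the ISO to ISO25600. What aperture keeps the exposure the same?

f/22

ISO: 6400 → 12800 → 25600 — 2 stops raised (brighter).
Need 2 stops darker from the aperture: f/11 → f/16 → f/22.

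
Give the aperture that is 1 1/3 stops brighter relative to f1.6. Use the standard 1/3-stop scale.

f/1.0

Aperture: f/1.6 → f/1.4 → f/1.2 → f/1.1 → f/1.0 — 1 1/3 stops wider (brighter).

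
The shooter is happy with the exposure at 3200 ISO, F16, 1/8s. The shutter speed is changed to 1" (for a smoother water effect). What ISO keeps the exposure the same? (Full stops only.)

ISO 400

Shutter speed: 1/8 → 1/4 → 1/2 → 1 — 3 stops longer (brighter).
Need 3 stops darker from the ISO: 3200 → 1600 → 800 → 400.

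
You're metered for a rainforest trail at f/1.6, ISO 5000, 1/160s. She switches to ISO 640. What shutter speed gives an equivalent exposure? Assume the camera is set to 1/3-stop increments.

1/20s

ISO: 5000 → 4000 → 3200 → 2500 → 2000 → 1600 → 1250 → 1000 → 800 → 640 — 3 stops lower (darker).
Need 3 stops brighter from the shutter speed: 1/160 → 1/125 → 1/100 → 1/80 → 1/60 → 1/50 → 1/40 → 1/30 → 1/25 → 1/20.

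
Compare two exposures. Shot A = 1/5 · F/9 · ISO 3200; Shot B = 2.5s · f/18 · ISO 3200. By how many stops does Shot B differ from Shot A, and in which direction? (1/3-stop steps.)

1 2/3 stops brighter

Aperture: f/9 → f/10 → f/11 → f/13 → f/14 → f/16 → f/18 — 2 stops narrower (darker).
Shutter speed: 1/5 → 1/4 → 0.3 → 0.4 → 0.5 → 0.6 → 0.8 → 1 → 1.3 → 1.6 → 2 → 2.5 — 3 2/3 stops slower (brighter).
ISO: unchanged.
Net: −2 +3 2/3 = +1 2/3 stops.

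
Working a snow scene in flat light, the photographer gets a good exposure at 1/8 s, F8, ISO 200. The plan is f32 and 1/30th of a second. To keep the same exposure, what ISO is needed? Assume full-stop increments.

ISO 12800

Aperture: f/8 → f/11 → f/16 → f/22 → f/32 — 4 stops stopped down (darker).
Shutter speed: 1/8 → 1/15 → 1/30 — 2 stops faster (darker).
Net change so far: 6 stops darker. Offset with the ISO: 200 → 400 → 800 → 1600 → 3200 → 6400 → 12800.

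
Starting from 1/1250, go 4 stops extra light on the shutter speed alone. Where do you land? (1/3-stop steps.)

Shutter speed: 1/1250 → 1/1000 → 1/800 → 1/640 → 1/500 → 1/400 → 1/320 → 1/250 → 1/200 → 1/160 → 1/125 → 1/100 → 1/80 — 4 stops slower (brighter).

1/80s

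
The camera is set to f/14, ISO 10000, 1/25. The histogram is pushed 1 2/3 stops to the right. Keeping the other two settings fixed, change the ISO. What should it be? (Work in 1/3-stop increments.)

ISO 3200

Overexposed by 1 2/3 stops → need 1 2/3 stops darker.
ISO: 10000 → 8000 → 6400 → 5000 → 4000 → 3200.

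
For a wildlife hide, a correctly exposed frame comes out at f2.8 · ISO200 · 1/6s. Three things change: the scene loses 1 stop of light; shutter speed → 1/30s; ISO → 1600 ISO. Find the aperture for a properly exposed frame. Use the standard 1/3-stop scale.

Scene light: 1 stop darker.
Shutter speed: 1/6 → 1/8 → 1/10 → 1/13 → 1/15 → 1/20 → 1/25 → 1/30 — 2 1/3 stops shorter (darker).
ISO: 200 → 250 → 320 → 400 → 500 → 640 → 800 → 1000 → 1250 → 1600 — 3 stops raised (brighter).
Net so far: 1/3 stop darker. Aperture: f/2.8 → f/2.5.

f/2.5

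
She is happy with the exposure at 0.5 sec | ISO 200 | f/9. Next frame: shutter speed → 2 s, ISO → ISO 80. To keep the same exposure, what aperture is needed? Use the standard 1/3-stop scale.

Shutter speed: 0.5 → 0.6 → 0.8 → 1 → 1.3 → 1.6 → 2 — 2 stops longer (brighter).
ISO: 200 → 160 → 125 → 100 → 80 — 1 1/3 stops lower (darker).
Net change so far: 2/3 stop brighter. Offset with the aperture: f/9 → f/10 → f/11.

f/11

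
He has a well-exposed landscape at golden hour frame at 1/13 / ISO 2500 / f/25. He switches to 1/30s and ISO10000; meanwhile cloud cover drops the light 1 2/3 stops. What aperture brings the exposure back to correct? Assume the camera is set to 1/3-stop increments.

f/18

Scene light: 1 2/3 stops darker.
Shutter speed: 1/13 → 1/15 → 1/20 → 1/25 → 1/30 — 1 1/3 stops shorter (darker).
ISO: 2500 → 3200 → 4000 → 5000 → 6400 → 8000 → 10000 — 2 stops raised (brighter).
Net so far: 1 stop darker. Aperture: f/25 → f/22 → f/20 → f/18.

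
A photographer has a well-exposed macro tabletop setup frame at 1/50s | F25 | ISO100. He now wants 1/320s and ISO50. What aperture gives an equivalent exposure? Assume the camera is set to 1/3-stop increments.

f/7.1

Shutter speed: 1/50 → 1/60 → 1/80 → 1/100 → 1/125 → 1/160 → 1/200 → 1/250 → 1/320 — 2 2/3 stops faster (darker).
ISO: 100 → 80 → 64 → 50 — 1 stop lower (darker).
Net change so far: 3 2/3 stops darker. Offset with the aperture: f/25 → f/22 → f/20 → f/18 → f/16 → f/14 → f/13 → f/11 → f/10 → f/9 → f/8 → f/7.1.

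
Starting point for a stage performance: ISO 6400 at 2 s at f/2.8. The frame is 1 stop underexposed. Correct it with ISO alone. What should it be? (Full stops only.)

Underexposed by 1 stop → need 1 stop brighter.
ISO: 6400 → 12800.

ISO 12800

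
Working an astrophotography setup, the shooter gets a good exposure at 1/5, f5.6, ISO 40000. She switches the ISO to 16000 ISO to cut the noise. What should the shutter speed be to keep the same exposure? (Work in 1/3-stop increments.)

0.5 s

ISO: 40000 → 32000 → 25600 → 20000 → 16000 — 1 1/3 stops lower (darker).
Need 1 1/3 stops brighter from the shutter speed: 1/5 → 1/4 → 0.3 → 0.4 → 0.5.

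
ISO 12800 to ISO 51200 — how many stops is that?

2 stops

12800 → 25600 → 51200 — count the steps: 2 stops.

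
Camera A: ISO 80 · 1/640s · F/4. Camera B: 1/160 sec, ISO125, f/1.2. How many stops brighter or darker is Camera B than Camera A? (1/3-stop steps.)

6 stops brighter

Aperture: f/4 → f/3.5 → f/3.2 → f/2.8 → f/2.5 → f/2.2 → f/2 → f/1.8 → f/1.6 → f/1.4 → f/1.2 — 3 1/3 stops larger aperture (brighter).
Shutter speed: 1/640 → 1/500 → 1/400 → 1/320 → 1/250 → 1/200 → 1/160 — 2 stops slower (brighter).
ISO: 80 → 100 → 125 — 2/3 stop higher (brighter).
Net: +3 1/3 +2 +2/3 = +6 stops.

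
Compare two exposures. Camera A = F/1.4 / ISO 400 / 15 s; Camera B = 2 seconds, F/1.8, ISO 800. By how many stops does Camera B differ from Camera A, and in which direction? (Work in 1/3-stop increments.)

2 2/3 stops darker

Aperture: f/1.4 → f/1.6 → f/1.8 — 2/3 stop stopped down (darker).
Shutter speed: 15 → 13 → 10 → 8 → 6 → 5 → 4 → 3.2 → 2.5 → 2 — 3 stops shorter (darker).
ISO: 400 → 500 → 640 → 800 — 1 stop raised (brighter).
Net: −2/3 −3 +1 = −2 2/3 stops.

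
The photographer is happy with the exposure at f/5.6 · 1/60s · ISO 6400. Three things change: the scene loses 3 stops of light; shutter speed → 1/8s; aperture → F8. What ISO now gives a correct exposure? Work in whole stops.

Scene light: 3 stops darker.
Shutter speed: 1/60 → 1/30 → 1/15 → 1/8 — 3 stops slower (brighter).
Aperture: f/5.6 → f/8 — 1 stop narrower (darker).
Net so far: 1 stop darker. ISO: 6400 → 12800.

ISO 12800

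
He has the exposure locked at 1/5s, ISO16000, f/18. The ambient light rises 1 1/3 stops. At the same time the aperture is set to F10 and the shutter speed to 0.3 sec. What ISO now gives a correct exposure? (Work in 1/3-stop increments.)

ISO 1250

Scene light: 1 1/3 stops brighter.
Aperture: f/18 → f/16 → f/14 → f/13 → f/11 → f/10 — 1 2/3 stops opened up (brighter).
Shutter speed: 1/5 → 1/4 → 0.3 — 2/3 stop slower (brighter).
Net so far: 3 2/3 stops brighter. ISO: 16000 → 12800 → 10000 → 8000 → 6400 → 5000 → 4000 → 3200 → 2500 → 2000 → 1600 → 1250.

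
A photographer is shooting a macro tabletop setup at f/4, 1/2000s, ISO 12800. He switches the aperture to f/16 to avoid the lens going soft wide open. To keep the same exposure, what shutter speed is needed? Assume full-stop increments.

1/125s

Aperture: f/4 → f/5.6 → f/8 → f/11 → f/16 — 4 stops smaller aperture (darker).
Need 4 stops brighter from the shutter speed: 1/2000 → 1/1000 → 1/500 → 1/250 → 1/125.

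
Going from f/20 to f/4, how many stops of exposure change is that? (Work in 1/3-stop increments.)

4 2/3 stops

f/20 → f/18 → f/16 → f/14 → f/13 → f/11 → f/10 → f/9 → f/8 → f/7.1 → f/6.3 → f/5.6 → f/5 → f/4.5 → f/4 — count the steps: 14 third-stops = 4 2/3 stops.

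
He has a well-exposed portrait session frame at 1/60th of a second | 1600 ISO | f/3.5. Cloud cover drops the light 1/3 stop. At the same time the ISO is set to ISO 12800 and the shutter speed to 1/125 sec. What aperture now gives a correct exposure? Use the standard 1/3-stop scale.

f/6.3

Scene light: 1/3 stop darker.
ISO: 1600 → 2000 → 2500 → 3200 → 4000 → 5000 → 6400 → 8000 → 10000 → 12800 — 3 stops raised (brighter).
Shutter speed: 1/60 → 1/80 → 1/100 → 1/125 — 1 stop shorter (darker).
Net so far: 1 2/3 stops brighter. Aperture: f/3.5 → f/4 → f/4.5 → f/5 → f/5.6 → f/6.3.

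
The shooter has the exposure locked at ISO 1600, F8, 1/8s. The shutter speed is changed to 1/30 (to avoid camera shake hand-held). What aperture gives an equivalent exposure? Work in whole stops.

f/4

Shutter speed: 1/8 → 1/15 → 1/30 — 2 stops shorter (darker).
Need 2 stops brighter from the aperture: f/8 → f/5.6 → f/4.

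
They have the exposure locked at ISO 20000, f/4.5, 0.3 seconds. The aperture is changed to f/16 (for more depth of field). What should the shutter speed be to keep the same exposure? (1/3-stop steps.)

Aperture: f/4.5 → f/5 → f/5.6 → f/6.3 → f/7.1 → f/8 → f/9 → f/10 → f/11 → f/13 → f/14 → f/16 — 3 2/3 stops narrower (darker).
Need 3 2/3 stops brighter from the shutter speed: 0.3 → 0.4 → 0.5 → 0.6 → 0.8 → 1 → 1.3 → 1.6 → 2 → 2.5 → 3.2 → 4.

4 s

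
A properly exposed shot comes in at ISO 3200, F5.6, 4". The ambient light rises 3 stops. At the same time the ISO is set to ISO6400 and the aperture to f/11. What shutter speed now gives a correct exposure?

Scene light: 3 stops brighter.
ISO: 3200 → 6400 — 1 stop raised (brighter).
Aperture: f/5.6 → f/8 → f/11 — 2 stops smaller aperture (darker).
Net so far: 2 stops brighter. Shutter speed: 4 → 2 → 1.

1 s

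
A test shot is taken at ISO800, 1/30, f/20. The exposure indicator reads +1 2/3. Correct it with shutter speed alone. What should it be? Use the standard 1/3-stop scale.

Overexposed by 1 2/3 stops → need 1 2/3 stops darker.
Shutter speed: 1/30 → 1/40 → 1/50 → 1/60 → 1/80 → 1/100.

1/100s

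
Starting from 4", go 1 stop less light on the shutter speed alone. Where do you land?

Shutter speed: 4 → 2 — 1 stop shorter (darker).

2 s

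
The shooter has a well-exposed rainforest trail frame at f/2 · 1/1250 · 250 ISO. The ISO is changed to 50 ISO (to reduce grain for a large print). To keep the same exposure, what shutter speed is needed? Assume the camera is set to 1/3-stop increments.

1/250s

ISO: 250 → 200 → 160 → 125 → 100 → 80 → 64 → 50 — 2 1/3 stops dropped (darker).
Need 2 1/3 stops brighter from the shutter speed: 1/1250 → 1/1000 → 1/800 → 1/640 → 1/500 → 1/400 → 1/320 → 1/250.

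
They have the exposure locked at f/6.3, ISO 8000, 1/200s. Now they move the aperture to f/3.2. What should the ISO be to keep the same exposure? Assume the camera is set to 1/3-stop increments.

ISO 2000

Aperture: f/6.3 → f/5.6 → f/5 → f/4.5 → f/4 → f/3.5 → f/3.2 — 2 stops wider (brighter).
Need 2 stops darker from the ISO: 8000 → 6400 → 5000 → 4000 → 3200 → 2500 → 2000.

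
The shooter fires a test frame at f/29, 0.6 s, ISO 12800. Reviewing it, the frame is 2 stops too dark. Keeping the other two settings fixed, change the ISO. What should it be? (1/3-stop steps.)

Underexposed by 2 stops → need 2 stops brighter.
ISO: 12800 → 16000 → 20000 → 25600 → 32000 → 40000 → 51200.

ISO 51200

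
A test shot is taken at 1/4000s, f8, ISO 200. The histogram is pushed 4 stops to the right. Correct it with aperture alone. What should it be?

Overexposed by 4 stops → need 4 stops darker.
Aperture: f/8 → f/11 → f/16 → f/22 → f/32.

f/32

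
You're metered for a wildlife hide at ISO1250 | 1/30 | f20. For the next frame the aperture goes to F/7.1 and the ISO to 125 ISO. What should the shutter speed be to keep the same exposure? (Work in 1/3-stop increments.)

1/25s

Aperture: f/20 → f/18 → f/16 → f/14 → f/13 → f/11 → f/10 → f/9 → f/8 → f/7.1 — 3 stops opened up (brighter).
ISO: 1250 → 1000 → 800 → 640 → 500 → 400 → 320 → 250 → 200 → 160 → 125 — 3 1/3 stops dropped (darker).
Net change so far: 1/3 stop darker. Offset with the shutter speed: 1/30 → 1/25.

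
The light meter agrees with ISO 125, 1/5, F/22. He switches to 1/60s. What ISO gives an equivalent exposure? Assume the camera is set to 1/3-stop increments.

ISO 1600

Shutter speed: 1/5 → 1/6 → 1/8 → 1/10 → 1/13 → 1/15 → 1/20 → 1/25 → 1/30 → 1/40 → 1/50 → 1/60 — 3 2/3 stops faster (darker).
Need 3 2/3 stops brighter from the ISO: 125 → 160 → 200 → 250 → 320 → 400 → 500 → 640 → 800 → 1000 → 1250 → 1600.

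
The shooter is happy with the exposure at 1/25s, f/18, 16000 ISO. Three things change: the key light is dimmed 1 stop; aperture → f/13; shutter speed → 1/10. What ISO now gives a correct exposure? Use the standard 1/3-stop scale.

ISO 6400

Scene light: 1 stop darker.
Aperture: f/18 → f/16 → f/14 → f/13 — 1 stop wider (brighter).
Shutter speed: 1/25 → 1/20 → 1/15 → 1/13 → 1/10 — 1 1/3 stops slower (brighter).
Net so far: 1 1/3 stops brighter. ISO: 16000 → 12800 → 10000 → 8000 → 6400.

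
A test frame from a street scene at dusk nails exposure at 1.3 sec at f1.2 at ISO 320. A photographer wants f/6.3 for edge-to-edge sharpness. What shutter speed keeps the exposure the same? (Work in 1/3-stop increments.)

30 s

Aperture: f/1.2 → f/1.4 → f/1.6 → f/1.8 → f/2 → f/2.2 → f/2.5 → f/2.8 → f/3.2 → f/3.5 → f/4 → f/4.5 → f/5 → f/5.6 → f/6.3 — 4 2/3 stops smaller aperture (darker).
Need 4 2/3 stops brighter from the shutter speed: 1.3 → 1.6 → 2 → 2.5 → 3.2 → 4 → 5 → 6 → 8 → 10 → 13 → 15 → 20 → 25 → 30.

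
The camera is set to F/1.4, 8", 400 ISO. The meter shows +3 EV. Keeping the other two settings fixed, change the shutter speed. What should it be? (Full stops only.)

1 s

Overexposed by 3 stops → need 3 stops darker.
Shutter speed: 8 → 4 → 2 → 1.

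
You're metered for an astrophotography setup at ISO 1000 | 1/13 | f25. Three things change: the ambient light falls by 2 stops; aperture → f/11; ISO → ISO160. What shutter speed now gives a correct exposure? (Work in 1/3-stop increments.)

Scene light: 2 stops darker.
Aperture: f/25 → f/22 → f/20 → f/18 → f/16 → f/14 → f/13 → f/11 — 2 1/3 stops wider (brighter).
ISO: 1000 → 800 → 640 → 500 → 400 → 320 → 250 → 200 → 160 — 2 2/3 stops lower (darker).
Net so far: 2 1/3 stops darker. Shutter speed: 1/13 → 1/10 → 1/8 → 1/6 → 1/5 → 1/4 → 0.3 → 0.4.

0.4 s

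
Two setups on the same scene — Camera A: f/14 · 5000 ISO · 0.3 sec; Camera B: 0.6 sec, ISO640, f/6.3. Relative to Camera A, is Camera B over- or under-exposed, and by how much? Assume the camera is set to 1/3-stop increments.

1/3 stop brighter

Aperture: f/14 → f/13 → f/11 → f/10 → f/9 → f/8 → f/7.1 → f/6.3 — 2 1/3 stops wider (brighter).
Shutter speed: 0.3 → 0.4 → 0.5 → 0.6 — 1 stop slower (brighter).
ISO: 5000 → 4000 → 3200 → 2500 → 2000 → 1600 → 1250 → 1000 → 800 → 640 — 3 stops lower (darker).
Net: +2 1/3 +1 −3 = +1/3 stops.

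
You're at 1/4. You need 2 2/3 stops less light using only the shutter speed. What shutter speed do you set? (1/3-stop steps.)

Shutter speed: 1/4 → 1/5 → 1/6 → 1/8 → 1/10 → 1/13 → 1/15 → 1/20 → 1/25 — 2 2/3 stops faster (darker).

1/25s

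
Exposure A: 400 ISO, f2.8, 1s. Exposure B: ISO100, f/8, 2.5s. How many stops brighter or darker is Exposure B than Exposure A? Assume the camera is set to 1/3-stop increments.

Aperture: f/2.8 → f/3.2 → f/3.5 → f/4 → f/4.5 → f/5 → f/5.6 → f/6.3 → f/7.1 → f/8 — 3 stops stopped down (darker).
Shutter speed: 1 → 1.3 → 1.6 → 2 → 2.5 — 1 1/3 stops slower (brighter).
ISO: 400 → 320 → 250 → 200 → 160 → 125 → 100 — 2 stops dropped (darker).
Net: −3 +1 1/3 −2 = −3 2/3 stops.

3 2/3 stops darker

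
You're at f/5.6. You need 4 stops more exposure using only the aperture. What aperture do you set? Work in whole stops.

Aperture: f/5.6 → f/4 → f/2.8 → f/2 → f/1.4 — 4 stops opened up (brighter).

f/1.4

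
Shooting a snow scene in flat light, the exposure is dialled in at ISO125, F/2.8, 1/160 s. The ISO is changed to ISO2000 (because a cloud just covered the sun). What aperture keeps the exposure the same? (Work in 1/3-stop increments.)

f/11

ISO: 125 → 160 → 200 → 250 → 320 → 400 → 500 → 640 → 800 → 1000 → 1250 → 1600 → 2000 — 4 stops raised (brighter).
Need 4 stops darker from the aperture: f/2.8 → f/3.2 → f/3.5 → f/4 → f/4.5 → f/5 → f/5.6 → f/6.3 → f/7.1 → f/8 → f/9 → f/10 → f/11.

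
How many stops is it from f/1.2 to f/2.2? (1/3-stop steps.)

1 2/3 stops

f/1.2 → f/1.4 → f/1.6 → f/1.8 → f/2 → f/2.2 — count the steps: 5 third-stops = 1 2/3 stops.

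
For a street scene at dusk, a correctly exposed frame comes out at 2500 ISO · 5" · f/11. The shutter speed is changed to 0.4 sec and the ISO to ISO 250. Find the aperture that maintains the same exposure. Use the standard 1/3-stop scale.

Shutter speed: 5 → 4 → 3.2 → 2.5 → 2 → 1.6 → 1.3 → 1 → 0.8 → 0.6 → 0.5 → 0.4 — 3 2/3 stops faster (darker).
ISO: 2500 → 2000 → 1600 → 1250 → 1000 → 800 → 640 → 500 → 400 → 320 → 250 — 3 1/3 stops lower (darker).
Net change so far: 7 stops darker. Offset with the aperture: f/11 → f/10 → f/9 → f/8 → f/7.1 → f/6.3 → f/5.6 → f/5 → f/4.5 → f/4 → f/3.5 → f/3.2 → f/2.8 → f/2.5 → f/2.2 → f/2 → f/1.8 → f/1.6 → f/1.4 → f/1.2 → f/1.1 → f/1.0.

f/1.0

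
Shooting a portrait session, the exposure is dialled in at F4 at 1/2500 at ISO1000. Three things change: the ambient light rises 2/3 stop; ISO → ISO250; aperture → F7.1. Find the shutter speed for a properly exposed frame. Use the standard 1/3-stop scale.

Scene light: 2/3 stop brighter.
ISO: 1000 → 800 → 640 → 500 → 400 → 320 → 250 — 2 stops dropped (darker).
Aperture: f/4 → f/4.5 → f/5 → f/5.6 → f/6.3 → f/7.1 — 1 2/3 stops stopped down (darker).
Net so far: 3 stops darker. Shutter speed: 1/2500 → 1/2000 → 1/1600 → 1/1250 → 1/1000 → 1/800 → 1/640 → 1/500 → 1/400 → 1/320.

1/320s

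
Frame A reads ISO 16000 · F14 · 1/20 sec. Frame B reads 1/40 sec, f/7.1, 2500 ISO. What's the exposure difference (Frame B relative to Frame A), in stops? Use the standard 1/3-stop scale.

Aperture: f/14 → f/13 → f/11 → f/10 → f/9 → f/8 → f/7.1 — 2 stops larger aperture (brighter).
Shutter speed: 1/20 → 1/25 → 1/30 → 1/40 — 1 stop shorter (darker).
ISO: 16000 → 12800 → 10000 → 8000 → 6400 → 5000 → 4000 → 3200 → 2500 — 2 2/3 stops lower (darker).
Net: +2 −1 −2 2/3 = −1 2/3 stops.

1 2/3 stops darker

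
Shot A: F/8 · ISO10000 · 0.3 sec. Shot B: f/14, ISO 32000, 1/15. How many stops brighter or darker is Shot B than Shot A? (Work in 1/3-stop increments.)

Aperture: f/8 → f/9 → f/10 → f/11 → f/13 → f/14 — 1 2/3 stops narrower (darker).
Shutter speed: 0.3 → 1/4 → 1/5 → 1/6 → 1/8 → 1/10 → 1/13 → 1/15 — 2 1/3 stops faster (darker).
ISO: 10000 → 12800 → 16000 → 20000 → 25600 → 32000 — 1 2/3 stops higher (brighter).
Net: −1 2/3 −2 1/3 +1 2/3 = −2 1/3 stops.

2 1/3 stops darker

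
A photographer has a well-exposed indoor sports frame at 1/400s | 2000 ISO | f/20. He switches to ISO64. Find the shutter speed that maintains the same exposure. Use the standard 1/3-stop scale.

ISO: 2000 → 1600 → 1250 → 1000 → 800 → 640 → 500 → 400 → 320 → 250 → 200 → 160 → 125 → 100 → 80 → 64 — 5 stops dropped (darker).
Need 5 stops brighter from the shutter speed: 1/400 → 1/320 → 1/250 → 1/200 → 1/160 → 1/125 → 1/100 → 1/80 → 1/60 → 1/50 → 1/40 → 1/30 → 1/25 → 1/20 → 1/15 → 1/13.

1/13s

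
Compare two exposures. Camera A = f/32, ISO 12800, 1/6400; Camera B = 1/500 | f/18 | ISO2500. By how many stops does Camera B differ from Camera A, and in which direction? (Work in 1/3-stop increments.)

Aperture: f/32 → f/29 → f/25 → f/22 → f/20 → f/18 — 1 2/3 stops wider (brighter).
Shutter speed: 1/6400 → 1/5000 → 1/4000 → 1/3200 → 1/2500 → 1/2000 → 1/1600 → 1/1250 → 1/1000 → 1/800 → 1/640 → 1/500 — 3 2/3 stops slower (brighter).
ISO: 12800 → 10000 → 8000 → 6400 → 5000 → 4000 → 3200 → 2500 — 2 1/3 stops dropped (darker).
Net: +1 2/3 +3 2/3 −2 1/3 = +3 stops.

3 stops brighter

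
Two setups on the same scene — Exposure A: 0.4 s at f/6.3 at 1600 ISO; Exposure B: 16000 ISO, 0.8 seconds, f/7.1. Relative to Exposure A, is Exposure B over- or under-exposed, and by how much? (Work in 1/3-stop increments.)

Aperture: f/6.3 → f/7.1 — 1/3 stop narrower (darker).
Shutter speed: 0.4 → 0.5 → 0.6 → 0.8 — 1 stop slower (brighter).
ISO: 1600 → 2000 → 2500 → 3200 → 4000 → 5000 → 6400 → 8000 → 10000 → 12800 → 16000 — 3 1/3 stops raised (brighter).
Net: −1/3 +1 +3 1/3 = +4 stops.

4 stops brighter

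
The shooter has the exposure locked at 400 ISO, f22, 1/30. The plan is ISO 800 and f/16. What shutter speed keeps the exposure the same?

ISO: 400 → 800 — 1 stop higher (brighter).
Aperture: f/22 → f/16 — 1 stop opened up (brighter).
Net change so far: 2 stops brighter. Offset with the shutter speed: 1/30 → 1/60 → 1/125.

1/125s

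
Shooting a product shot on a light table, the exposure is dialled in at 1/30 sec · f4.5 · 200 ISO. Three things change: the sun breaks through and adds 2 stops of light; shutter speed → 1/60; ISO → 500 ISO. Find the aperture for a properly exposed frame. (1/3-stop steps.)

Scene light: 2 stops brighter.
Shutter speed: 1/30 → 1/40 → 1/50 → 1/60 — 1 stop shorter (darker).
ISO: 200 → 250 → 320 → 400 → 500 — 1 1/3 stops higher (brighter).
Net so far: 2 1/3 stops brighter. Aperture: f/4.5 → f/5 → f/5.6 → f/6.3 → f/7.1 → f/8 → f/9 → f/10.

f/10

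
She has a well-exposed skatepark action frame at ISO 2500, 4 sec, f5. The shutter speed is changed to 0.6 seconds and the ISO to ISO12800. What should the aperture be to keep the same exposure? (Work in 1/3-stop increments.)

Shutter speed: 4 → 3.2 → 2.5 → 2 → 1.6 → 1.3 → 1 → 0.8 → 0.6 — 2 2/3 stops shorter (darker).
ISO: 2500 → 3200 → 4000 → 5000 → 6400 → 8000 → 10000 → 12800 — 2 1/3 stops raised (brighter).
Net change so far: 1/3 stop darker. Offset with the aperture: f/5 → f/4.5.

f/4.5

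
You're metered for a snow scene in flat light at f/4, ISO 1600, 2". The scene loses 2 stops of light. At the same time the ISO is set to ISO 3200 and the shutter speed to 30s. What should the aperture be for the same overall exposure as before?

Scene light: 2 stops darker.
ISO: 1600 → 3200 — 1 stop higher (brighter).
Shutter speed: 2 → 4 → 8 → 15 → 30 — 4 stops slower (brighter).
Net so far: 3 stops brighter. Aperture: f/4 → f/5.6 → f/8 → f/11.

f/11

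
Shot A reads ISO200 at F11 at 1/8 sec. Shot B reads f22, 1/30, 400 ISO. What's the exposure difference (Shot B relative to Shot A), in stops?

Aperture: f/11 → f/16 → f/22 — 2 stops smaller aperture (darker).
Shutter speed: 1/8 → 1/15 → 1/30 — 2 stops faster (darker).
ISO: 200 → 400 — 1 stop higher (brighter).
Net: −2 −2 +1 = −3 stops.

3 stops darker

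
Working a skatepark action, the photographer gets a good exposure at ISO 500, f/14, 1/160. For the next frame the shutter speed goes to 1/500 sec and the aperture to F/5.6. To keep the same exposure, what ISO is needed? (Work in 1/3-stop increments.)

Shutter speed: 1/160 → 1/200 → 1/250 → 1/320 → 1/400 → 1/500 — 1 2/3 stops shorter (darker).
Aperture: f/14 → f/13 → f/11 → f/10 → f/9 → f/8 → f/7.1 → f/6.3 → f/5.6 — 2 2/3 stops wider (brighter).
Net change so far: 1 stop brighter. Offset with the ISO: 500 → 400 → 320 → 250.

ISO 250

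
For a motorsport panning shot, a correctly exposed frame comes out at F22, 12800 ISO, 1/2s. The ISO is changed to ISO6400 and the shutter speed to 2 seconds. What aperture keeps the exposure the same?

f/32

ISO: 12800 → 6400 — 1 stop lower (darker).
Shutter speed: 1/2 → 1 → 2 — 2 stops longer (brighter).
Net change so far: 1 stop brighter. Offset with the aperture: f/22 → f/32.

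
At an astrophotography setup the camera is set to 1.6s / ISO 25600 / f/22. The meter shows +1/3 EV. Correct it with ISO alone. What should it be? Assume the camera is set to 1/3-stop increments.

Overexposed by 1/3 stop → need 1/3 stop darker.
ISO: 25600 → 20000.

ISO 20000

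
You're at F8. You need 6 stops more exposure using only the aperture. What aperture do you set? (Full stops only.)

Aperture: f/8 → f/5.6 → f/4 → f/2.8 → f/2 → f/1.4 → f/1.0 — 6 stops larger aperture (brighter).

f/1.0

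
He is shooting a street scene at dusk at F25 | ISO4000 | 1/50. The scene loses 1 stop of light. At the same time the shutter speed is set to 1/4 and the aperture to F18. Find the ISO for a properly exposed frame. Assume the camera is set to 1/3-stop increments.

Scene light: 1 stop darker.
Shutter speed: 1/50 → 1/40 → 1/30 → 1/25 → 1/20 → 1/15 → 1/13 → 1/10 → 1/8 → 1/6 → 1/5 → 1/4 — 3 2/3 stops longer (brighter).
Aperture: f/25 → f/22 → f/20 → f/18 — 1 stop larger aperture (brighter).
Net so far: 3 2/3 stops brighter. ISO: 4000 → 3200 → 2500 → 2000 → 1600 → 1250 → 1000 → 800 → 640 → 500 → 400 → 320.

ISO 320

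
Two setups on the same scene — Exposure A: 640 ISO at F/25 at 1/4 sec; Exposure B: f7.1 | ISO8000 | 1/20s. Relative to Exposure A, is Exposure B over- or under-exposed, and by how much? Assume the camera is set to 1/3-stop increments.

Aperture: f/25 → f/22 → f/20 → f/18 → f/16 → f/14 → f/13 → f/11 → f/10 → f/9 → f/8 → f/7.1 — 3 2/3 stops opened up (brighter).
Shutter speed: 1/4 → 1/5 → 1/6 → 1/8 → 1/10 → 1/13 → 1/15 → 1/20 — 2 1/3 stops shorter (darker).
ISO: 640 → 800 → 1000 → 1250 → 1600 → 2000 → 2500 → 3200 → 4000 → 5000 → 6400 → 8000 — 3 2/3 stops higher (brighter).
Net: +3 2/3 −2 1/3 +3 2/3 = +5 stops.

5 stops brighter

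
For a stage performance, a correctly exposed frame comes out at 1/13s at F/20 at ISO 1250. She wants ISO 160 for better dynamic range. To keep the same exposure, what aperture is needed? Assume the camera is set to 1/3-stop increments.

ISO: 1250 → 1000 → 800 → 640 → 500 → 400 → 320 → 250 → 200 → 160 — 3 stops lower (darker).
Need 3 stops brighter from the aperture: f/20 → f/18 → f/16 → f/14 → f/13 → f/11 → f/10 → f/9 → f/8 → f/7.1.

f/7.1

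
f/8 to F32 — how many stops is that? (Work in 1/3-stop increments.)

4 stops

f/8 → f/9 → f/10 → f/11 → f/13 → f/14 → f/16 → f/18 → f/20 → f/22 → f/25 → f/29 → f/32 — count the steps: 12 third-stops = 4 stops.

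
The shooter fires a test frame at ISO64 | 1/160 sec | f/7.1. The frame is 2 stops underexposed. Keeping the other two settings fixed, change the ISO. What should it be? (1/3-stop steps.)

ISO 250

Underexposed by 2 stops → need 2 stops brighter.
ISO: 64 → 80 → 100 → 125 → 160 → 200 → 250.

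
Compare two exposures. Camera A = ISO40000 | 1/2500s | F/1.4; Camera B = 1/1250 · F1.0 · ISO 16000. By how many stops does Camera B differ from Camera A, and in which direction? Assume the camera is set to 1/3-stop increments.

2/3 stop brighter

Aperture: f/1.4 → f/1.2 → f/1.1 → f/1.0 — 1 stop opened up (brighter).
Shutter speed: 1/2500 → 1/2000 → 1/1600 → 1/1250 — 1 stop slower (brighter).
ISO: 40000 → 32000 → 25600 → 20000 → 16000 — 1 1/3 stops dropped (darker).
Net: +1 +1 −1 1/3 = +2/3 stops.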